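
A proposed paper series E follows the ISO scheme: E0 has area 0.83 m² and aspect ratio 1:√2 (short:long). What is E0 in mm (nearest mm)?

Let the short side be w mm. Then w · w√2 = 0.83 m² = 830,000 mm².
w² = 830,000/√2, so w ≈ 766.1 mm; long side = w√2 ≈ 1083.4 mm.

766 × 1083 mm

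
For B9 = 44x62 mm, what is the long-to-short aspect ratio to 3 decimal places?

62 / 44 = 1.409
ISO 216 targets √2 ≈ 1.414; the -0.005 deviation is from mm rounding.

1.409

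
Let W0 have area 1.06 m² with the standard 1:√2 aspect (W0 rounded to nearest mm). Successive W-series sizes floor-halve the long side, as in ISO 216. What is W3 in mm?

306 × 433 mm

Let W0's short side be w mm. w · w√2 = 1.06 m² = 1,060,000 mm², so w ≈ 865.8 mm and w√2 ≈ 1224.4 mm → W0 = 866 × 1224 mm.
W1: ⌊1224/2⌋ × 866 = 612 × 866 mm
W2: ⌊866/2⌋ × 612 = 433 × 612 mm
W3: ⌊612/2⌋ × 433 = 306 × 433 mm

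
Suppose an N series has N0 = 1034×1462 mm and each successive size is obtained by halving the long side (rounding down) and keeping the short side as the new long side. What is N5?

N1: ⌊1462/2⌋ × 1034 = 731 × 1034 mm
N2: ⌊1034/2⌋ × 731 = 517 × 731 mm
N3: ⌊731/2⌋ × 517 = 365 × 517 mm
N4: ⌊517/2⌋ × 365 = 258 × 365 mm
N5: ⌊365/2⌋ × 258 = 182 × 258 mm

182 × 258 mm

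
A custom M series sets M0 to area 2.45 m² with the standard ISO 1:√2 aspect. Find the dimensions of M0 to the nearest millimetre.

1316 × 1861 mm

Let the short side be w mm. Then w · w√2 = 2.45 m² = 2,450,000 mm².
w² = 2,450,000/√2, so w ≈ 1316.2 mm; long side = w√2 ≈ 1861.4 mm.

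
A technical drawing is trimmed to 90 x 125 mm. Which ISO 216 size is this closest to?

B7 (88 × 125 mm)

Aspect ratio 125/90 ≈ 1.389 (ISO target is √2 ≈ 1.414).
In the B-series (B0 = 1000 × 1414 mm): B7 = 88 × 125 mm.
Off by 2 mm total — nearest standard size.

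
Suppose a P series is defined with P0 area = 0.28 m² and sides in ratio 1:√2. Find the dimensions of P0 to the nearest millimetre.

445 × 629 mm

Let the short side be w mm. Then w · w√2 = 0.28 m² = 280,000 mm².
w² = 280,000/√2, so w ≈ 445.0 mm; long side = w√2 ≈ 629.3 mm.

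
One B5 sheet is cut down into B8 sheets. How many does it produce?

Each ISO step halves the sheet: 1 × B5 → 2 × B6 → 4 × B7 → 8 × B8
From B5 to B8 is 3 halving steps: 2^3 = 8.

8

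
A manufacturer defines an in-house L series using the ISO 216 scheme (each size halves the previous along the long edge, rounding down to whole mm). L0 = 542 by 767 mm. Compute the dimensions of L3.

L1: ⌊767/2⌋ × 542 = 383 × 542 mm
L2: ⌊542/2⌋ × 383 = 271 × 383 mm
L3: ⌊383/2⌋ × 271 = 191 × 271 mm

191 × 271 mm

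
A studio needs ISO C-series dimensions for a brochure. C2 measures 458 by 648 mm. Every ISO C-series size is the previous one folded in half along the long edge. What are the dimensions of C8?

C3: ⌊648/2⌋ × 458 = 324 × 458 mm
C4: ⌊458/2⌋ × 324 = 229 × 324 mm
C5: ⌊324/2⌋ × 229 = 162 × 229 mm
C6: ⌊229/2⌋ × 162 = 114 × 162 mm
C7: ⌊162/2⌋ × 114 = 81 × 114 mm
C8: ⌊114/2⌋ × 81 = 57 × 81 mm

57 × 81 mm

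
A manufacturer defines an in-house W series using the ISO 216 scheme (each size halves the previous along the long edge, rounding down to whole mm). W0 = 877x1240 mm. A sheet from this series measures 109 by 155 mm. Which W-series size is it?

W6

W0: 877 × 1240 mm
W1: 620 × 877 mm
W2: 438 × 620 mm
W3: 310 × 438 mm
W4: 219 × 310 mm
W5: 155 × 219 mm
W6: 109 × 155 mm
W7: 77 × 109 mm
→ matches W6.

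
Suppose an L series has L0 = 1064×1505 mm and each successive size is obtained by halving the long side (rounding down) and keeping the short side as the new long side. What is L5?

L1: ⌊1505/2⌋ × 1064 = 752 × 1064 mm
L2: ⌊1064/2⌋ × 752 = 532 × 752 mm
L3: ⌊752/2⌋ × 532 = 376 × 532 mm
L4: ⌊532/2⌋ × 376 = 266 × 376 mm
L5: ⌊376/2⌋ × 266 = 188 × 266 mm

188 × 266 mm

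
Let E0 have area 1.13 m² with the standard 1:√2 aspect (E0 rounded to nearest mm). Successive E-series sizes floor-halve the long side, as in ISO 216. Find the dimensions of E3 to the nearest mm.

316 × 447 mm

Let E0's short side be w mm. w · w√2 = 1.13 m² = 1,130,000 mm², so w ≈ 893.9 mm and w√2 ≈ 1264.1 mm → E0 = 894 × 1264 mm.
E1: ⌊1264/2⌋ × 894 = 632 × 894 mm
E2: ⌊894/2⌋ × 632 = 447 × 632 mm
E3: ⌊632/2⌋ × 447 = 316 × 447 mm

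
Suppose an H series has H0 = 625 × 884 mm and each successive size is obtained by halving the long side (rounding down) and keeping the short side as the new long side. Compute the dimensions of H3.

H1: ⌊884/2⌋ × 625 = 442 × 625 mm
H2: ⌊625/2⌋ × 442 = 312 × 442 mm
H3: ⌊442/2⌋ × 312 = 221 × 312 mm

221 × 312 mm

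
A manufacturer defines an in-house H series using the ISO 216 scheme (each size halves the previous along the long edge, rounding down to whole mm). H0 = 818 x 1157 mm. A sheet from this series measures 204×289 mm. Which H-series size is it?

H0: 818 × 1157 mm
H1: 578 × 818 mm
H2: 409 × 578 mm
H3: 289 × 409 mm
H4: 204 × 289 mm
H5: 144 × 204 mm
→ matches H4.

H4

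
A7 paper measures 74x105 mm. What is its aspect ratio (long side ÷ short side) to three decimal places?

1.419

105 / 74 = 1.419
ISO 216 targets √2 ≈ 1.414; the +0.005 deviation is from mm rounding.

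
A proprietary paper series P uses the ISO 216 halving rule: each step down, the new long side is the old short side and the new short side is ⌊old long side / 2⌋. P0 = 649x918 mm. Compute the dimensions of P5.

114 × 162 mm

P1: ⌊918/2⌋ × 649 = 459 × 649 mm
P2: ⌊649/2⌋ × 459 = 324 × 459 mm
P3: ⌊459/2⌋ × 324 = 229 × 324 mm
P4: ⌊324/2⌋ × 229 = 162 × 229 mm
P5: ⌊229/2⌋ × 162 = 114 × 162 mm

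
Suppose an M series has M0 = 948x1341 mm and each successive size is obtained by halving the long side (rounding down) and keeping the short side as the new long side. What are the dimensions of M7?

83 × 118 mm

M1 = 670 × 948 mm (from M0 by 1 halving).
M2: ⌊948/2⌋ × 670 = 474 × 670 mm
M3: ⌊670/2⌋ × 474 = 335 × 474 mm
M4: ⌊474/2⌋ × 335 = 237 × 335 mm
M5: ⌊335/2⌋ × 237 = 167 × 237 mm
M6: ⌊237/2⌋ × 167 = 118 × 167 mm
M7: ⌊167/2⌋ × 118 = 83 × 118 mm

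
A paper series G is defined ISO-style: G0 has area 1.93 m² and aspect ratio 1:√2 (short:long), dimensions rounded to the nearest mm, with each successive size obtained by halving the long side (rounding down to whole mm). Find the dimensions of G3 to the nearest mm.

Let G0's short side be w mm. w · w√2 = 1.93 m² = 1,930,000 mm², so w ≈ 1168.2 mm and w√2 ≈ 1652.1 mm → G0 = 1168 × 1652 mm.
G1: ⌊1652/2⌋ × 1168 = 826 × 1168 mm
G2: ⌊1168/2⌋ × 826 = 584 × 826 mm
G3: ⌊826/2⌋ × 584 = 413 × 584 mm

413 × 584 mm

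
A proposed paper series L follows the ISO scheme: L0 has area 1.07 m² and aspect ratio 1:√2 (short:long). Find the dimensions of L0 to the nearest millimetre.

Let the short side be w mm. Then w · w√2 = 1.07 m² = 1,070,000 mm².
w² = 1,070,000/√2, so w ≈ 869.8 mm; long side = w√2 ≈ 1230.1 mm.

870 × 1230 mm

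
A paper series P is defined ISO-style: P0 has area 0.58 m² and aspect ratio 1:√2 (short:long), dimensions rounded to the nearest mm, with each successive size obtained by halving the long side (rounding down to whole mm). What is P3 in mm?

226 × 320 mm

Let P0's short side be w mm. w · w√2 = 0.58 m² = 580,000 mm², so w ≈ 640.4 mm and w√2 ≈ 905.7 mm → P0 = 640 × 906 mm.
P1: ⌊906/2⌋ × 640 = 453 × 640 mm
P2: ⌊640/2⌋ × 453 = 320 × 453 mm
P3: ⌊453/2⌋ × 320 = 226 × 320 mm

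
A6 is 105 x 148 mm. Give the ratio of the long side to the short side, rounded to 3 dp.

1.410

148 / 105 = 1.410
ISO 216 targets √2 ≈ 1.414; the -0.005 deviation is from mm rounding.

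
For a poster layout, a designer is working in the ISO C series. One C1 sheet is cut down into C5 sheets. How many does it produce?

16

Each ISO step halves the sheet: 1 × C1 → 2 × C2 → 4 × C3 → 8 × C4 → …
From C1 to C5 is 4 halving steps: 2^4 = 16.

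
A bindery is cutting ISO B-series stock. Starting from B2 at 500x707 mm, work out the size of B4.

250 × 353 mm

B3: ⌊707/2⌋ × 500 = 353 × 500 mm
B4: ⌊500/2⌋ × 353 = 250 × 353 mm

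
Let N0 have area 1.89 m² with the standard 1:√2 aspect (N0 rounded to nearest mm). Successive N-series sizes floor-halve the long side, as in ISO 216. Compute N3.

408 × 578 mm

Let N0's short side be w mm. w · w√2 = 1.89 m² = 1,890,000 mm², so w ≈ 1156.0 mm and w√2 ≈ 1634.9 mm → N0 = 1156 × 1635 mm.
N1: ⌊1635/2⌋ × 1156 = 817 × 1156 mm
N2: ⌊1156/2⌋ × 817 = 578 × 817 mm
N3: ⌊817/2⌋ × 578 = 408 × 578 mm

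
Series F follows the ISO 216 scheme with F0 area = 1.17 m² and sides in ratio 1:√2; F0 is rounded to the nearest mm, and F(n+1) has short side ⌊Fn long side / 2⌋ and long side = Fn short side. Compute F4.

Let F0's short side be w mm. w · w√2 = 1.17 m² = 1,170,000 mm², so w ≈ 909.6 mm and w√2 ≈ 1286.3 mm → F0 = 910 × 1286 mm.
F1: ⌊1286/2⌋ × 910 = 643 × 910 mm
F2: ⌊910/2⌋ × 643 = 455 × 643 mm
F3: ⌊643/2⌋ × 455 = 321 × 455 mm
F4: ⌊455/2⌋ × 321 = 227 × 321 mm

227 × 321 mm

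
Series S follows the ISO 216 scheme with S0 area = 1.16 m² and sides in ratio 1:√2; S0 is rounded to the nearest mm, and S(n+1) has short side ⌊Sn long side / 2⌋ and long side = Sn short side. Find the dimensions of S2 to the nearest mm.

453 × 640 mm

Let S0's short side be w mm. w · w√2 = 1.16 m² = 1,160,000 mm², so w ≈ 905.7 mm and w√2 ≈ 1280.8 mm → S0 = 906 × 1281 mm.
S1: ⌊1281/2⌋ × 906 = 640 × 906 mm
S2: ⌊906/2⌋ × 640 = 453 × 640 mm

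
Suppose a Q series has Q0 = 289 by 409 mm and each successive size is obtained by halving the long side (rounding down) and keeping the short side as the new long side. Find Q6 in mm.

Q1: ⌊409/2⌋ × 289 = 204 × 289 mm
Q2: ⌊289/2⌋ × 204 = 144 × 204 mm
Q3: ⌊204/2⌋ × 144 = 102 × 144 mm
Q4: ⌊144/2⌋ × 102 = 72 × 102 mm
Q5: ⌊102/2⌋ × 72 = 51 × 72 mm
Q6: ⌊72/2⌋ × 51 = 36 × 51 mm

36 × 51 mm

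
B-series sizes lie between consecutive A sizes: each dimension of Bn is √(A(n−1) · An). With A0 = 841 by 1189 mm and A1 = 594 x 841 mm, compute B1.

Short side: √(841 · 594) = √499554 ≈ 706.8 → 707 mm
Long side: √(1189 · 841) = √999949 ≈ 1000.0 → 1000 mm

707 × 1000 mm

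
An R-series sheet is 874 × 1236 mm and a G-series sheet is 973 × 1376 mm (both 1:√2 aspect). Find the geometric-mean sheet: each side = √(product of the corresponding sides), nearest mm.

922 × 1304 mm

Short side: √(874 · 973) = √850402 ≈ 922.2 → 922 mm
Long side: √(1236 · 1376) = √1700736 ≈ 1304.1 → 1304 mm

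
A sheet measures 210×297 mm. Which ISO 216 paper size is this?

A4 (210 × 297 mm)

Aspect ratio 297/210 ≈ 1.414 — close to the ISO √2 ≈ 1.414.
In the A-series (A0 area = 1 m²): A4 = 210 × 297 mm.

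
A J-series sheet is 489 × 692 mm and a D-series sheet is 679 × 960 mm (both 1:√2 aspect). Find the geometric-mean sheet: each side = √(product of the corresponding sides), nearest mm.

Short side: √(489 · 679) = √332031 ≈ 576.2 → 576 mm
Long side: √(692 · 960) = √664320 ≈ 815.1 → 815 mm

576 × 815 mm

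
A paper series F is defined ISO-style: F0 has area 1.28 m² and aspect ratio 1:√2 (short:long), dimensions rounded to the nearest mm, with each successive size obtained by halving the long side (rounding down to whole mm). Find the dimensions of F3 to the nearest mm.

Let F0's short side be w mm. w · w√2 = 1.28 m² = 1,280,000 mm², so w ≈ 951.4 mm and w√2 ≈ 1345.4 mm → F0 = 951 × 1345 mm.
F1: ⌊1345/2⌋ × 951 = 672 × 951 mm
F2: ⌊951/2⌋ × 672 = 475 × 672 mm
F3: ⌊672/2⌋ × 475 = 336 × 475 mm

336 × 475 mm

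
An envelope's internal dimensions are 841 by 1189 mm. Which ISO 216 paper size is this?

Aspect ratio 1189/841 ≈ 1.414 — close to the ISO √2 ≈ 1.414.
In the A-series (A0 area = 1 m²): A0 = 841 × 1189 mm.

A0 (841 × 1189 mm)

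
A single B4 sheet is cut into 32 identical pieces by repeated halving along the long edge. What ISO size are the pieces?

B9

32 = 2^5, so 5 halving steps.
B4 → B5 → … → B9 after 5 steps.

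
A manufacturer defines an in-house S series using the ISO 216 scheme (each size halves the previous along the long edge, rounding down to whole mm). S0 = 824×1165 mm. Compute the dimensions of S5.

S1: ⌊1165/2⌋ × 824 = 582 × 824 mm
S2: ⌊824/2⌋ × 582 = 412 × 582 mm
S3: ⌊582/2⌋ × 412 = 291 × 412 mm
S4: ⌊412/2⌋ × 291 = 206 × 291 mm
S5: ⌊291/2⌋ × 206 = 145 × 206 mm

145 × 206 mm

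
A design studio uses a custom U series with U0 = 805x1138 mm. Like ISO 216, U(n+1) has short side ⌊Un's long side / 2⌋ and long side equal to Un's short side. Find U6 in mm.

U1: ⌊1138/2⌋ × 805 = 569 × 805 mm
U2: ⌊805/2⌋ × 569 = 402 × 569 mm
U3: ⌊569/2⌋ × 402 = 284 × 402 mm
U4: ⌊402/2⌋ × 284 = 201 × 284 mm
U5: ⌊284/2⌋ × 201 = 142 × 201 mm
U6: ⌊201/2⌋ × 142 = 100 × 142 mm

100 × 142 mm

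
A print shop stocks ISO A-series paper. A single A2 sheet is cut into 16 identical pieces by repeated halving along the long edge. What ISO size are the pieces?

16 = 2^4, so 4 halving steps.
A2 → A3 → … → A6 after 4 steps.

A6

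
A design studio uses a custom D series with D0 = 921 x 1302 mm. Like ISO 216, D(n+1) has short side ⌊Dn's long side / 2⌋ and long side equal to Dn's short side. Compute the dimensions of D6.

115 × 162 mm

D1: ⌊1302/2⌋ × 921 = 651 × 921 mm
D2: ⌊921/2⌋ × 651 = 460 × 651 mm
D3: ⌊651/2⌋ × 460 = 325 × 460 mm
D4: ⌊460/2⌋ × 325 = 230 × 325 mm
D5: ⌊325/2⌋ × 230 = 162 × 230 mm
D6: ⌊230/2⌋ × 162 = 115 × 162 mm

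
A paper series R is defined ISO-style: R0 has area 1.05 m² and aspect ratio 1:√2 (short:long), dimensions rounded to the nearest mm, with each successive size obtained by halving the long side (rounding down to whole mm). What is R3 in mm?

Let R0's short side be w mm. w · w√2 = 1.05 m² = 1,050,000 mm², so w ≈ 861.7 mm and w√2 ≈ 1218.6 mm → R0 = 862 × 1219 mm.
R1: ⌊1219/2⌋ × 862 = 609 × 862 mm
R2: ⌊862/2⌋ × 609 = 431 × 609 mm
R3: ⌊609/2⌋ × 431 = 304 × 431 mm

304 × 431 mm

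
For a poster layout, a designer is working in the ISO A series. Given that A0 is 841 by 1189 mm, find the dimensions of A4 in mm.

A1: ⌊1189/2⌋ × 841 = 594 × 841 mm
A2: ⌊841/2⌋ × 594 = 420 × 594 mm
A3: ⌊594/2⌋ × 420 = 297 × 420 mm
A4: ⌊420/2⌋ × 297 = 210 × 297 mm

210 × 297 mm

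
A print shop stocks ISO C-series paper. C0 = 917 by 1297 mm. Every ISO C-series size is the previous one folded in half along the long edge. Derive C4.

229 × 324 mm

C1: ⌊1297/2⌋ × 917 = 648 × 917 mm
C2: ⌊917/2⌋ × 648 = 458 × 648 mm
C3: ⌊648/2⌋ × 458 = 324 × 458 mm
C4: ⌊458/2⌋ × 324 = 229 × 324 mm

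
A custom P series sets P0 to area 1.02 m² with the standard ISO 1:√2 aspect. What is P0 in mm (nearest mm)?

849 × 1201 mm

Let the short side be w mm. Then w · w√2 = 1.02 m² = 1,020,000 mm².
w² = 1,020,000/√2, so w ≈ 849.3 mm; long side = w√2 ≈ 1201.0 mm.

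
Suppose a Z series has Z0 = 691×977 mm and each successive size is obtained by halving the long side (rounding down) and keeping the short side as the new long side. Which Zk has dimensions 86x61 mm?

Z0: 691 × 977 mm
Z1: 488 × 691 mm
Z2: 345 × 488 mm
Z3: 244 × 345 mm
Z4: 172 × 244 mm
Z5: 122 × 172 mm
Z6: 86 × 122 mm
Z7: 61 × 86 mm
Z8: 43 × 61 mm
→ matches Z7.

Z7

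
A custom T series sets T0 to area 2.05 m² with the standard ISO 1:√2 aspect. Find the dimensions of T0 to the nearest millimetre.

Let the short side be w mm. Then w · w√2 = 2.05 m² = 2,050,000 mm².
w² = 2,050,000/√2, so w ≈ 1204.0 mm; long side = w√2 ≈ 1702.7 mm.

1204 × 1703 mm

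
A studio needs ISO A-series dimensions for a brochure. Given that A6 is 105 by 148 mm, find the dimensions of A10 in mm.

26 × 37 mm

A7: ⌊148/2⌋ × 105 = 74 × 105 mm
A8: ⌊105/2⌋ × 74 = 52 × 74 mm
A9: ⌊74/2⌋ × 52 = 37 × 52 mm
A10: ⌊52/2⌋ × 37 = 26 × 37 mm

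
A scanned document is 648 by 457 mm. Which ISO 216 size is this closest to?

Aspect ratio 648/457 ≈ 1.418 — close to the ISO √2 ≈ 1.414.
In the C-series (envelope sizes, between A and B): C2 = 458 × 648 mm.
Off by 1 mm total — nearest standard size.

C2 (458 × 648 mm)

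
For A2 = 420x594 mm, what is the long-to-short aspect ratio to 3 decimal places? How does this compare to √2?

1.414

594 / 420 = 1.414
Matches √2 ≈ 1.414 — the ISO 216 defining ratio.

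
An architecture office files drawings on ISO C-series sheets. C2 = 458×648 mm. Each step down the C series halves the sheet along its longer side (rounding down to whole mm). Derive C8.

57 × 81 mm

C3: ⌊648/2⌋ × 458 = 324 × 458 mm
C4: ⌊458/2⌋ × 324 = 229 × 324 mm
C5: ⌊324/2⌋ × 229 = 162 × 229 mm
C6: ⌊229/2⌋ × 162 = 114 × 162 mm
C7: ⌊162/2⌋ × 114 = 81 × 114 mm
C8: ⌊114/2⌋ × 81 = 57 × 81 mm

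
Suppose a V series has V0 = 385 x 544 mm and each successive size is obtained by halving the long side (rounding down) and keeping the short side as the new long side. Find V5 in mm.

V1: ⌊544/2⌋ × 385 = 272 × 385 mm
V2: ⌊385/2⌋ × 272 = 192 × 272 mm
V3: ⌊272/2⌋ × 192 = 136 × 192 mm
V4: ⌊192/2⌋ × 136 = 96 × 136 mm
V5: ⌊136/2⌋ × 96 = 68 × 96 mm

68 × 96 mm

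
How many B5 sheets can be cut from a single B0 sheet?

Each ISO step halves the sheet: 1 × B0 → 2 × B1 → 4 × B2 → 8 × B3 → …
From B0 to B5 is 5 halving steps: 2^5 = 32.

32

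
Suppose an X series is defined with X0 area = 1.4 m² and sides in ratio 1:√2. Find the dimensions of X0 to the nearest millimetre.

Let the short side be w mm. Then w · w√2 = 1.4 m² = 1,400,000 mm².
w² = 1,400,000/√2, so w ≈ 995.0 mm; long side = w√2 ≈ 1407.1 mm.

995 × 1407 mm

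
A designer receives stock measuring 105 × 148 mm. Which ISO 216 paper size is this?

A6 (105 × 148 mm)

Aspect ratio 148/105 ≈ 1.410 — close to the ISO √2 ≈ 1.414.
In the A-series (A0 area = 1 m²): A6 = 105 × 148 mm.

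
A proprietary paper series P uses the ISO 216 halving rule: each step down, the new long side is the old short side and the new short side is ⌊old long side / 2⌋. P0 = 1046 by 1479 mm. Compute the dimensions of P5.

184 × 261 mm

P1: ⌊1479/2⌋ × 1046 = 739 × 1046 mm
P2: ⌊1046/2⌋ × 739 = 523 × 739 mm
P3: ⌊739/2⌋ × 523 = 369 × 523 mm
P4: ⌊523/2⌋ × 369 = 261 × 369 mm
P5: ⌊369/2⌋ × 261 = 184 × 261 mm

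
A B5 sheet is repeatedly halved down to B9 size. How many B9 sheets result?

Each ISO step halves the sheet: 1 × B5 → 2 × B6 → 4 × B7 → 8 × B8 → …
From B5 to B9 is 4 halving steps: 2^4 = 16.

16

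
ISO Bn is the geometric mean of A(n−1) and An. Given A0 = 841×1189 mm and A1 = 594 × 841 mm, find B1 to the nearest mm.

Short side: √(841 · 594) = √499554 ≈ 706.8 → 707 mm
Long side: √(1189 · 841) = √999949 ≈ 1000.0 → 1000 mm

707 × 1000 mm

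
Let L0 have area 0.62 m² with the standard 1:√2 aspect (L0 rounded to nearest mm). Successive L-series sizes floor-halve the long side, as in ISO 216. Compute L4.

Let L0's short side be w mm. w · w√2 = 0.62 m² = 620,000 mm², so w ≈ 662.1 mm and w√2 ≈ 936.4 mm → L0 = 662 × 936 mm.
L1: ⌊936/2⌋ × 662 = 468 × 662 mm
L2: ⌊662/2⌋ × 468 = 331 × 468 mm
L3: ⌊468/2⌋ × 331 = 234 × 331 mm
L4: ⌊331/2⌋ × 234 = 165 × 234 mm

165 × 234 mm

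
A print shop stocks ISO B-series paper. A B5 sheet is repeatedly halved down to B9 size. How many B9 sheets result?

Each ISO step halves the sheet: 1 × B5 → 2 × B6 → 4 × B7 → 8 × B8 → …
From B5 to B9 is 4 halving steps: 2^4 = 16.

16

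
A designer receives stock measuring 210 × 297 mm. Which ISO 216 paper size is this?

Aspect ratio 297/210 ≈ 1.414 — close to the ISO √2 ≈ 1.414.
In the A-series (A0 area = 1 m²): A4 = 210 × 297 mm.

A4 (210 × 297 mm)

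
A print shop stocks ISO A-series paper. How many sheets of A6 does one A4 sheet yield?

Each ISO step halves the sheet: 1 × A4 → 2 × A5 → 4 × A6
From A4 to A6 is 2 halving steps: 2^2 = 4.

4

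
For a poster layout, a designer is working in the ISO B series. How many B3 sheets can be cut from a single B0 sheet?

8

Each ISO step halves the sheet: 1 × B0 → 2 × B1 → 4 × B2 → 8 × B3
From B0 to B3 is 3 halving steps: 2^3 = 8.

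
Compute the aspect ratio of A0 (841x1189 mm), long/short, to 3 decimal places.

1.414

1189 / 841 = 1.414
Matches √2 ≈ 1.414 — the ISO 216 defining ratio.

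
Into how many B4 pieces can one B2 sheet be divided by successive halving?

4

Each ISO step halves the sheet: 1 × B2 → 2 × B3 → 4 × B4
From B2 to B4 is 2 halving steps: 2^2 = 4.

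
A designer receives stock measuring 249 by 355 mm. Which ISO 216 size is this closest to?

B4 (250 × 353 mm)

Aspect ratio 355/249 ≈ 1.426 — close to the ISO √2 ≈ 1.414.
In the B-series (B0 = 1000 × 1414 mm): B4 = 250 × 353 mm.
Off by 3 mm total — nearest standard size.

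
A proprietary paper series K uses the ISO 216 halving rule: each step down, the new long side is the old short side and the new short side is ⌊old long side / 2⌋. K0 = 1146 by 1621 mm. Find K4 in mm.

K1: ⌊1621/2⌋ × 1146 = 810 × 1146 mm
K2: ⌊1146/2⌋ × 810 = 573 × 810 mm
K3: ⌊810/2⌋ × 573 = 405 × 573 mm
K4: ⌊573/2⌋ × 405 = 286 × 405 mm

286 × 405 mm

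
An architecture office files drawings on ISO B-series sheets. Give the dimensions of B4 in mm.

B0 = 1000 × 1414 mm (B0 has a 1000 mm short side, aspect 1:√2).
B1: ⌊1414/2⌋ × 1000 = 707 × 1000 mm
B2: ⌊1000/2⌋ × 707 = 500 × 707 mm
B3: ⌊707/2⌋ × 500 = 353 × 500 mm
B4: ⌊500/2⌋ × 353 = 250 × 353 mm

250 × 353 mm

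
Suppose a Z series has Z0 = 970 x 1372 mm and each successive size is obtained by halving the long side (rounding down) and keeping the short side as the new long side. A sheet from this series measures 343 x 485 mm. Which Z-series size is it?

Z3

Z0: 970 × 1372 mm
Z1: 686 × 970 mm
Z2: 485 × 686 mm
Z3: 343 × 485 mm
Z4: 242 × 343 mm
→ matches Z3.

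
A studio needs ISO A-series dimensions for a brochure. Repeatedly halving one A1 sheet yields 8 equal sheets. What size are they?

A4

8 = 2^3, so 3 halving steps.
A1 → A2 → … → A4 after 3 steps.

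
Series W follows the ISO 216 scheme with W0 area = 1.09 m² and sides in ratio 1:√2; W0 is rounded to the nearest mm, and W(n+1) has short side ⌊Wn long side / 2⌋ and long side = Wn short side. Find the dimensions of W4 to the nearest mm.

Let W0's short side be w mm. w · w√2 = 1.09 m² = 1,090,000 mm², so w ≈ 877.9 mm and w√2 ≈ 1241.6 mm → W0 = 878 × 1242 mm.
W1: ⌊1242/2⌋ × 878 = 621 × 878 mm
W2: ⌊878/2⌋ × 621 = 439 × 621 mm
W3: ⌊621/2⌋ × 439 = 310 × 439 mm
W4: ⌊439/2⌋ × 310 = 219 × 310 mm

219 × 310 mm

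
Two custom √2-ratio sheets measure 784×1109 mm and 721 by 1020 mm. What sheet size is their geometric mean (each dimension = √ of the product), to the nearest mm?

Short side: √(784 · 721) = √565264 ≈ 751.8 → 752 mm
Long side: √(1109 · 1020) = √1131180 ≈ 1063.6 → 1064 mm

752 × 1064 mm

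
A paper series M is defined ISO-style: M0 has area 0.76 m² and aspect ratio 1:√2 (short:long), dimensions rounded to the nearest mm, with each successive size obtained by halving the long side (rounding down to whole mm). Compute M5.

129 × 183 mm

Let M0's short side be w mm. w · w√2 = 0.76 m² = 760,000 mm², so w ≈ 733.1 mm and w√2 ≈ 1036.7 mm → M0 = 733 × 1037 mm.
M1: ⌊1037/2⌋ × 733 = 518 × 733 mm
M2: ⌊733/2⌋ × 518 = 366 × 518 mm
M3: ⌊518/2⌋ × 366 = 259 × 366 mm
M4: ⌊366/2⌋ × 259 = 183 × 259 mm
M5: ⌊259/2⌋ × 183 = 129 × 183 mm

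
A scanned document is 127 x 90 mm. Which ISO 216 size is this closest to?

Aspect ratio 127/90 ≈ 1.411 — close to the ISO √2 ≈ 1.414.
In the B-series (B0 = 1000 × 1414 mm): B7 = 88 × 125 mm.
Off by 4 mm total — nearest standard size.

B7 (88 × 125 mm)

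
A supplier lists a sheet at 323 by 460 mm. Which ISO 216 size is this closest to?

C3 (324 × 458 mm)

Aspect ratio 460/323 ≈ 1.424 — close to the ISO √2 ≈ 1.414.
In the C-series (envelope sizes, between A and B): C3 = 324 × 458 mm.
Off by 3 mm total — nearest standard size.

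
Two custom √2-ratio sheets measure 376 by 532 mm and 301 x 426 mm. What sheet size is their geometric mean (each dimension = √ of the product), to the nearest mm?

336 × 476 mm

Short side: √(376 · 301) = √113176 ≈ 336.4 → 336 mm
Long side: √(532 · 426) = √226632 ≈ 476.1 → 476 mm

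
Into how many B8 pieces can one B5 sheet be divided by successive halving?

8

Each ISO step halves the sheet: 1 × B5 → 2 × B6 → 4 × B7 → 8 × B8
From B5 to B8 is 3 halving steps: 2^3 = 8.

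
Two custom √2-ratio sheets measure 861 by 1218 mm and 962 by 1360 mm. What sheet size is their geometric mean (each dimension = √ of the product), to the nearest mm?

Short side: √(861 · 962) = √828282 ≈ 910.1 → 910 mm
Long side: √(1218 · 1360) = √1656480 ≈ 1287.0 → 1287 mm

910 × 1287 mm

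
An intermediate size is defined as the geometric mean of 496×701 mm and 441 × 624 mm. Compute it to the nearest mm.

468 × 661 mm

Short side: √(496 · 441) = √218736 ≈ 467.7 → 468 mm
Long side: √(701 · 624) = √437424 ≈ 661.4 → 661 mm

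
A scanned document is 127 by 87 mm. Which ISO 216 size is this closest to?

Aspect ratio 127/87 ≈ 1.460 (ISO target is √2 ≈ 1.414).
In the B-series (B0 = 1000 × 1414 mm): B7 = 88 × 125 mm.
Off by 3 mm total — nearest standard size.

B7 (88 × 125 mm)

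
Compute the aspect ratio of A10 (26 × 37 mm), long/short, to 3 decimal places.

37 / 26 = 1.423
ISO 216 targets √2 ≈ 1.414; the +0.009 deviation is from mm rounding.

1.423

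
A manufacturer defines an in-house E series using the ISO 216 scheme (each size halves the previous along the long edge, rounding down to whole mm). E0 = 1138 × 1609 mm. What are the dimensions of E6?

E1: ⌊1609/2⌋ × 1138 = 804 × 1138 mm
E2: ⌊1138/2⌋ × 804 = 569 × 804 mm
E3: ⌊804/2⌋ × 569 = 402 × 569 mm
E4: ⌊569/2⌋ × 402 = 284 × 402 mm
E5: ⌊402/2⌋ × 284 = 201 × 284 mm
E6: ⌊284/2⌋ × 201 = 142 × 201 mm

142 × 201 mm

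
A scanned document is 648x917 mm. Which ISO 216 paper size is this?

C1 (648 × 917 mm)

Aspect ratio 917/648 ≈ 1.415 — close to the ISO √2 ≈ 1.414.
In the C-series (envelope sizes, between A and B): C1 = 648 × 917 mm.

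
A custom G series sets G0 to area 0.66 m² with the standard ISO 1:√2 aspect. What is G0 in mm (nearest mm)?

683 × 966 mm

Let the short side be w mm. Then w · w√2 = 0.66 m² = 660,000 mm².
w² = 660,000/√2, so w ≈ 683.1 mm; long side = w√2 ≈ 966.1 mm.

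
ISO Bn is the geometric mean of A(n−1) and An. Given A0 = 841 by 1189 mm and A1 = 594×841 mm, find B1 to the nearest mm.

Short side: √(841 · 594) = √499554 ≈ 706.8 → 707 mm
Long side: √(1189 · 841) = √999949 ≈ 1000.0 → 1000 mm

707 × 1000 mm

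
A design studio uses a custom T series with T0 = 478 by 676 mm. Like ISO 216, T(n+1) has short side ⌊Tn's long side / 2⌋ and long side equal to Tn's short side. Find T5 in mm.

T1: ⌊676/2⌋ × 478 = 338 × 478 mm
T2: ⌊478/2⌋ × 338 = 239 × 338 mm
T3: ⌊338/2⌋ × 239 = 169 × 239 mm
T4: ⌊239/2⌋ × 169 = 119 × 169 mm
T5: ⌊169/2⌋ × 119 = 84 × 119 mm

84 × 119 mm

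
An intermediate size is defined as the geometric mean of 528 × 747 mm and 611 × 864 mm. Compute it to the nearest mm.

568 × 803 mm

Short side: √(528 · 611) = √322608 ≈ 568.0 → 568 mm
Long side: √(747 · 864) = √645408 ≈ 803.4 → 803 mm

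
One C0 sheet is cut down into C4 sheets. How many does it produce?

16

C0 = 917 × 1297 mm; C4 = 229 × 324 mm.
Each halving step doubles the count; 4 steps from C0 to C4.
2^4 = 16.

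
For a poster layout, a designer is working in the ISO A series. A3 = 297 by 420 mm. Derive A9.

A4: ⌊420/2⌋ × 297 = 210 × 297 mm
A5: ⌊297/2⌋ × 210 = 148 × 210 mm
A6: ⌊210/2⌋ × 148 = 105 × 148 mm
A7: ⌊148/2⌋ × 105 = 74 × 105 mm
A8: ⌊105/2⌋ × 74 = 52 × 74 mm
A9: ⌊74/2⌋ × 52 = 37 × 52 mm

37 × 52 mm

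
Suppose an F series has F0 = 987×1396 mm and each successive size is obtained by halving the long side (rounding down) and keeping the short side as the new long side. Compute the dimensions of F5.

174 × 246 mm

F1 = 698 × 987 mm (from F0 by 1 halving).
F2: ⌊987/2⌋ × 698 = 493 × 698 mm
F3: ⌊698/2⌋ × 493 = 349 × 493 mm
F4: ⌊493/2⌋ × 349 = 246 × 349 mm
F5: ⌊349/2⌋ × 246 = 174 × 246 mm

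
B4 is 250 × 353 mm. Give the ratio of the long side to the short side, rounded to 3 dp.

1.412

353 / 250 = 1.412
ISO 216 targets √2 ≈ 1.414; the -0.002 deviation is from mm rounding.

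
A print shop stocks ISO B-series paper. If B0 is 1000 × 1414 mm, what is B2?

500 × 707 mm

B1: ⌊1414/2⌋ × 1000 = 707 × 1000 mm
B2: ⌊1000/2⌋ × 707 = 500 × 707 mm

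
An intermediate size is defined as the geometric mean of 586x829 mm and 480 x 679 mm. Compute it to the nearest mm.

Short side: √(586 · 480) = √281280 ≈ 530.4 → 530 mm
Long side: √(829 · 679) = √562891 ≈ 750.3 → 750 mm

530 × 750 mm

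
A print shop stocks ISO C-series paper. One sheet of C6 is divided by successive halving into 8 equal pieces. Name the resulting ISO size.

8 = 2^3, so 3 halving steps.
C6 → C7 → … → C9 after 3 steps.

C9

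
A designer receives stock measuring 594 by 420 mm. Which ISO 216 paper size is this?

Aspect ratio 594/420 ≈ 1.414 — close to the ISO √2 ≈ 1.414.
In the A-series (A0 area = 1 m²): A2 = 420 × 594 mm.

A2 (420 × 594 mm)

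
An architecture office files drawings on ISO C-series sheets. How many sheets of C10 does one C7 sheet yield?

8

Each ISO step halves the sheet: 1 × C7 → 2 × C8 → 4 × C9 → 8 × C10
From C7 to C10 is 3 halving steps: 2^3 = 8.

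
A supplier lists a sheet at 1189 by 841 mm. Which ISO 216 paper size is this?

Aspect ratio 1189/841 ≈ 1.414 — close to the ISO √2 ≈ 1.414.
In the A-series (A0 area = 1 m²): A0 = 841 × 1189 mm.

A0 (841 × 1189 mm)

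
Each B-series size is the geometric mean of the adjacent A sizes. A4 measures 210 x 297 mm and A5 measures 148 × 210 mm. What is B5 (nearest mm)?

176 × 250 mm

Short side: √(210 · 148) = √31080 ≈ 176.3 → 176 mm
Long side: √(297 · 210) = √62370 ≈ 249.7 → 250 mm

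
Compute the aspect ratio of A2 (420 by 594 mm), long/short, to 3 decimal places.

594 / 420 = 1.414
Matches √2 ≈ 1.414 — the ISO 216 defining ratio.

1.414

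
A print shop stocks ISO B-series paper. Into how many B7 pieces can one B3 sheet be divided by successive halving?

16

Each ISO step halves the sheet: 1 × B3 → 2 × B4 → 4 × B5 → 8 × B6 → …
From B3 to B7 is 4 halving steps: 2^4 = 16.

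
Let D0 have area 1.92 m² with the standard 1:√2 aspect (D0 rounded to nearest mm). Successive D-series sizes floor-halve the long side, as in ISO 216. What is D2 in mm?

Let D0's short side be w mm. w · w√2 = 1.92 m² = 1,920,000 mm², so w ≈ 1165.2 mm and w√2 ≈ 1647.8 mm → D0 = 1165 × 1648 mm.
D1: ⌊1648/2⌋ × 1165 = 824 × 1165 mm
D2: ⌊1165/2⌋ × 824 = 582 × 824 mm

582 × 824 mm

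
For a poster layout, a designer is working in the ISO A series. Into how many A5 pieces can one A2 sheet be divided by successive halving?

8

A2 = 420 × 594 mm; A5 = 148 × 210 mm.
Each halving step doubles the count; 3 steps from A2 to A5.
2^3 = 8.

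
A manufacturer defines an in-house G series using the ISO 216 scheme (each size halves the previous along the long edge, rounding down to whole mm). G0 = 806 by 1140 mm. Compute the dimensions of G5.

G1: ⌊1140/2⌋ × 806 = 570 × 806 mm
G2: ⌊806/2⌋ × 570 = 403 × 570 mm
G3: ⌊570/2⌋ × 403 = 285 × 403 mm
G4: ⌊403/2⌋ × 285 = 201 × 285 mm
G5: ⌊285/2⌋ × 201 = 142 × 201 mm

142 × 201 mm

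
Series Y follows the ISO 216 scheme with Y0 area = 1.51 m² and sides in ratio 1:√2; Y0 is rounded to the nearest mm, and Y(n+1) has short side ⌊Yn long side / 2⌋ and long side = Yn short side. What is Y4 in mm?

258 × 365 mm

Let Y0's short side be w mm. w · w√2 = 1.51 m² = 1,510,000 mm², so w ≈ 1033.3 mm and w√2 ≈ 1461.3 mm → Y0 = 1033 × 1461 mm.
Y1: ⌊1461/2⌋ × 1033 = 730 × 1033 mm
Y2: ⌊1033/2⌋ × 730 = 516 × 730 mm
Y3: ⌊730/2⌋ × 516 = 365 × 516 mm
Y4: ⌊516/2⌋ × 365 = 258 × 365 mm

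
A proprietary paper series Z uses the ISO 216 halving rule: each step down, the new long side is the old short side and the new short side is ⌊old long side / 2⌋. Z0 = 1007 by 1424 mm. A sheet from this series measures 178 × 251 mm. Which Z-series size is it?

Z0: 1007 × 1424 mm
Z1: 712 × 1007 mm
Z2: 503 × 712 mm
Z3: 356 × 503 mm
Z4: 251 × 356 mm
Z5: 178 × 251 mm
Z6: 125 × 178 mm
→ matches Z5.

Z5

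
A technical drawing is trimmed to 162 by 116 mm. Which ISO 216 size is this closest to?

Aspect ratio 162/116 ≈ 1.397 (ISO target is √2 ≈ 1.414).
In the C-series (envelope sizes, between A and B): C6 = 114 × 162 mm.
Off by 2 mm total — nearest standard size.

C6 (114 × 162 mm)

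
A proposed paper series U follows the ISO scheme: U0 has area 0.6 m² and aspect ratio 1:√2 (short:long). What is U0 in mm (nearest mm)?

651 × 921 mm

Let the short side be w mm. Then w · w√2 = 0.6 m² = 600,000 mm².
w² = 600,000/√2, so w ≈ 651.4 mm; long side = w√2 ≈ 921.2 mm.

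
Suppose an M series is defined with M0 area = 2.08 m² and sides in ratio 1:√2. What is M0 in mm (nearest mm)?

Let the short side be w mm. Then w · w√2 = 2.08 m² = 2,080,000 mm².
w² = 2,080,000/√2, so w ≈ 1212.8 mm; long side = w√2 ≈ 1715.1 mm.

1213 × 1715 mm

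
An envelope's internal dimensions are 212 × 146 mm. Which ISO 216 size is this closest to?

Aspect ratio 212/146 ≈ 1.452 (ISO target is √2 ≈ 1.414).
In the A-series (A0 area = 1 m²): A5 = 148 × 210 mm.
Off by 4 mm total — nearest standard size.

A5 (148 × 210 mm)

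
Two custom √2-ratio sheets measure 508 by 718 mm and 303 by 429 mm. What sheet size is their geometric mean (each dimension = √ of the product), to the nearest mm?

392 × 555 mm

Short side: √(508 · 303) = √153924 ≈ 392.3 → 392 mm
Long side: √(718 · 429) = √308022 ≈ 555.0 → 555 mm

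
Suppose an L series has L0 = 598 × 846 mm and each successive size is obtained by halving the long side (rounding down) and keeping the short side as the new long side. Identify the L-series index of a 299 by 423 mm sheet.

L2

L0: 598 × 846 mm
L1: 423 × 598 mm
L2: 299 × 423 mm
L3: 211 × 299 mm
→ matches L2.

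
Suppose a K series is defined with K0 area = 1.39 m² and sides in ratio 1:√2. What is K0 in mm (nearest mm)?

991 × 1402 mm

Let the short side be w mm. Then w · w√2 = 1.39 m² = 1,390,000 mm².
w² = 1,390,000/√2, so w ≈ 991.4 mm; long side = w√2 ≈ 1402.1 mm.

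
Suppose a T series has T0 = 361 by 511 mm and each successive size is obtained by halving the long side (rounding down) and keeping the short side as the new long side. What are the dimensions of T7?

T1 = 255 × 361 mm (from T0 by 1 halving).
T2: ⌊361/2⌋ × 255 = 180 × 255 mm
T3: ⌊255/2⌋ × 180 = 127 × 180 mm
T4: ⌊180/2⌋ × 127 = 90 × 127 mm
T5: ⌊127/2⌋ × 90 = 63 × 90 mm
T6: ⌊90/2⌋ × 63 = 45 × 63 mm
T7: ⌊63/2⌋ × 45 = 31 × 45 mm

31 × 45 mm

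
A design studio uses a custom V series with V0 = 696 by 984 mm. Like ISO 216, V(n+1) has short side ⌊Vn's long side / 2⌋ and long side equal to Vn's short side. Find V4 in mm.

174 × 246 mm

V1: ⌊984/2⌋ × 696 = 492 × 696 mm
V2: ⌊696/2⌋ × 492 = 348 × 492 mm
V3: ⌊492/2⌋ × 348 = 246 × 348 mm
V4: ⌊348/2⌋ × 246 = 174 × 246 mm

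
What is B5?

B0 = 1000 × 1414 mm (B0 has a 1000 mm short side, aspect 1:√2).
B1: ⌊1414/2⌋ × 1000 = 707 × 1000 mm
B2: ⌊1000/2⌋ × 707 = 500 × 707 mm
B3: ⌊707/2⌋ × 500 = 353 × 500 mm
B4: ⌊500/2⌋ × 353 = 250 × 353 mm
B5: ⌊353/2⌋ × 250 = 176 × 250 mm

176 × 250 mm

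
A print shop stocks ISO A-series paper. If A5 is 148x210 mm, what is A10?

A6: ⌊210/2⌋ × 148 = 105 × 148 mm
A7: ⌊148/2⌋ × 105 = 74 × 105 mm
A8: ⌊105/2⌋ × 74 = 52 × 74 mm
A9: ⌊74/2⌋ × 52 = 37 × 52 mm
A10: ⌊52/2⌋ × 37 = 26 × 37 mm

26 × 37 mm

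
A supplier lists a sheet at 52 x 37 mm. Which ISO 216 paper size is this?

Aspect ratio 52/37 ≈ 1.405 — close to the ISO √2 ≈ 1.414.
In the A-series (A0 area = 1 m²): A9 = 37 × 52 mm.

A9 (37 × 52 mm)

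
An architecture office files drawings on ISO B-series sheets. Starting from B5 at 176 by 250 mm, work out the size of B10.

31 × 44 mm

B6: ⌊250/2⌋ × 176 = 125 × 176 mm
B7: ⌊176/2⌋ × 125 = 88 × 125 mm
B8: ⌊125/2⌋ × 88 = 62 × 88 mm
B9: ⌊88/2⌋ × 62 = 44 × 62 mm
B10: ⌊62/2⌋ × 44 = 31 × 44 mm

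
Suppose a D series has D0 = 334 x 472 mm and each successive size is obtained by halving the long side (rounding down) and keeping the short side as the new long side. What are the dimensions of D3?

D1: ⌊472/2⌋ × 334 = 236 × 334 mm
D2: ⌊334/2⌋ × 236 = 167 × 236 mm
D3: ⌊236/2⌋ × 167 = 118 × 167 mm

118 × 167 mm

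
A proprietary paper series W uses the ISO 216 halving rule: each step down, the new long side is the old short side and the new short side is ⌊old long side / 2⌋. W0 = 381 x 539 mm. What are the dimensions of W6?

47 × 67 mm

W1: ⌊539/2⌋ × 381 = 269 × 381 mm
W2: ⌊381/2⌋ × 269 = 190 × 269 mm
W3: ⌊269/2⌋ × 190 = 134 × 190 mm
W4: ⌊190/2⌋ × 134 = 95 × 134 mm
W5: ⌊134/2⌋ × 95 = 67 × 95 mm
W6: ⌊95/2⌋ × 67 = 47 × 67 mm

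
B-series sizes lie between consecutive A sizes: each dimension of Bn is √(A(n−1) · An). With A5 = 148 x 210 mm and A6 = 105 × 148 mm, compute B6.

Short side: √(148 · 105) = √15540 ≈ 124.7 → 125 mm
Long side: √(210 · 148) = √31080 ≈ 176.3 → 176 mm

125 × 176 mm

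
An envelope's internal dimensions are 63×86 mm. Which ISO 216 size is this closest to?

Aspect ratio 86/63 ≈ 1.365 (ISO target is √2 ≈ 1.414).
In the B-series (B0 = 1000 × 1414 mm): B8 = 62 × 88 mm.
Off by 3 mm total — nearest standard size.

B8 (62 × 88 mm)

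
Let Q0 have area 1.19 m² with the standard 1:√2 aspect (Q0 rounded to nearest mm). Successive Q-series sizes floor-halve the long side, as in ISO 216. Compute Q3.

Let Q0's short side be w mm. w · w√2 = 1.19 m² = 1,190,000 mm², so w ≈ 917.3 mm and w√2 ≈ 1297.3 mm → Q0 = 917 × 1297 mm.
Q1: ⌊1297/2⌋ × 917 = 648 × 917 mm
Q2: ⌊917/2⌋ × 648 = 458 × 648 mm
Q3: ⌊648/2⌋ × 458 = 324 × 458 mm

324 × 458 mm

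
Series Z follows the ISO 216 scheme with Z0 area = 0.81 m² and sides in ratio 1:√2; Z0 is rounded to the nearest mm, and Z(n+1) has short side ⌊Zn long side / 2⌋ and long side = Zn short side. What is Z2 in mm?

Let Z0's short side be w mm. w · w√2 = 0.81 m² = 810,000 mm², so w ≈ 756.8 mm and w√2 ≈ 1070.3 mm → Z0 = 757 × 1070 mm.
Z1: ⌊1070/2⌋ × 757 = 535 × 757 mm
Z2: ⌊757/2⌋ × 535 = 378 × 535 mm

378 × 535 mm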